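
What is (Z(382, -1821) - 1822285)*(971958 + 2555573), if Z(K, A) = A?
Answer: -6434590462286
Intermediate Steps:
(Z(382, -1821) - 1822285)*(971958 + 2555573) = (-1821 - 1822285)*(971958 + 2555573) = -1824106*3527531 = -6434590462286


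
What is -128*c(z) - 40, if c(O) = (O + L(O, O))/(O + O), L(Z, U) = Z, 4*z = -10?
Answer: -168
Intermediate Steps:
z = -5/2 (z = (1/4)*(-10) = -5/2 ≈ -2.5000)
c(O) = 1 (c(O) = (O + O)/(O + O) = (2*O)/((2*O)) = (2*O)*(1/(2*O)) = 1)
-128*c(z) - 40 = -128*1 - 40 = -128 - 40 = -168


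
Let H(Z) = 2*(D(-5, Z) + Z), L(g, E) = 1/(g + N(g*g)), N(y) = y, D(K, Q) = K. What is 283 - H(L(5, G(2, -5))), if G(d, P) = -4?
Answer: 4394/15 ≈ 292.93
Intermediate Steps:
L(g, E) = 1/(g + g²) (L(g, E) = 1/(g + g*g) = 1/(g + g²))
H(Z) = -10 + 2*Z (H(Z) = 2*(-5 + Z) = -10 + 2*Z)
283 - H(L(5, G(2, -5))) = 283 - (-10 + 2*(1/(5*(1 + 5)))) = 283 - (-10 + 2*((⅕)/6)) = 283 - (-10 + 2*((⅕)*(⅙))) = 283 - (-10 + 2*(1/30)) = 283 - (-10 + 1/15) = 283 - 1*(-149/15) = 283 + 149/15 = 4394/15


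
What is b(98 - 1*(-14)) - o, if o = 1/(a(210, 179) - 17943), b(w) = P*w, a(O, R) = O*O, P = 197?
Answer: 577128047/26157 ≈ 22064.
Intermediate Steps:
a(O, R) = O**2
b(w) = 197*w
o = 1/26157 (o = 1/(210**2 - 17943) = 1/(44100 - 17943) = 1/26157 ≈ 3.8231e-5)
b(98 - 1*(-14)) - o = 197*(98 - 1*(-14)) - 1*1/26157 = 197*(98 + 14) - 1/26157 = 197*112 - 1/26157 = 22064 - 1/26157 = 577128047/26157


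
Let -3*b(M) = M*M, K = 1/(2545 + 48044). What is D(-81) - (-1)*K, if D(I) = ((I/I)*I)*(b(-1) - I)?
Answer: -330548525/50589 ≈ -6534.0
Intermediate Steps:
K = 1/50589 ≈ 1.9767e-5
b(M) = -M²/3 (b(M) = -M*M/3 = -M²/3)
D(I) = I*(-⅓ - I) (D(I) = ((I/I)*I)*(-⅓*(-1)² - I) = (1*I)*(-⅓*1 - I) = I*(-⅓ - I))
D(-81) - (-1)*K = -1*(-81)*(⅓ - 81) - (-1)/50589 = -1*(-81)*(-242/3) - 1*(-1/50589) = -6534 + 1/50589 = -330548525/50589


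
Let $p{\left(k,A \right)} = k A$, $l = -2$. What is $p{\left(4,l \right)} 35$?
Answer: $-280$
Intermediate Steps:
$p{\left(k,A \right)} = A k$
$p{\left(4,l \right)} 35 = \left(-2\right) 4 \cdot 35 = \left(-8\right) 35 = -280$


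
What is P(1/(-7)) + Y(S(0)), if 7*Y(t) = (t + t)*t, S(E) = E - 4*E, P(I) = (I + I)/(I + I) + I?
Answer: 6/7 ≈ 0.85714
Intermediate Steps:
P(I) = 1 + I (P(I) = (2*I)/((2*I)) + I = (2*I)*(1/(2*I)) + I = 1 + I)
S(E) = -3*E
Y(t) = 2*t²/7 (Y(t) = ((t + t)*t)/7 = ((2*t)*t)/7 = (2*t²)/7 = 2*t²/7)
P(1/(-7)) + Y(S(0)) = (1 + 1/(-7)) + 2*(-3*0)²/7 = (1 - ⅐) + (2/7)*0² = 6/7 + (2/7)*0 = 6/7 + 0 = 6/7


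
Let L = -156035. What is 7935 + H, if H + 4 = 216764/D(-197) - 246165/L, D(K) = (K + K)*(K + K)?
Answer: 9608934766087/1211112463 ≈ 7934.0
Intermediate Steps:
D(K) = 4*K**2 (D(K) = (2*K)*(2*K) = 4*K**2)
H = -1242627818/1211112463 (H = -4 + (216764/((4*(-197)**2)) - 246165/(-156035)) = -4 + (216764/((4*38809)) - 246165*(-1/156035)) = -4 + (216764/155236 + 49233/31207) = -4 + (216764*(1/155236) + 49233/31207) = -4 + (54191/38809 + 49233/31207) = -4 + 3601822034/1211112463 = -1242627818/1211112463 ≈ -1.0260)
7935 + H = 7935 - 1242627818/1211112463 = 9608934766087/1211112463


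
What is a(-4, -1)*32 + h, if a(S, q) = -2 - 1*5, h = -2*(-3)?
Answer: -218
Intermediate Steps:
h = 6
a(S, q) = -7 (a(S, q) = -2 - 5 = -7)
a(-4, -1)*32 + h = -7*32 + 6 = -224 + 6 = -218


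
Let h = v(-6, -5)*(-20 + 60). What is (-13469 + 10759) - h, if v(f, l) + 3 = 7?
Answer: -2870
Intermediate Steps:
v(f, l) = 4 (v(f, l) = -3 + 7 = 4)
h = 160 (h = 4*(-20 + 60) = 4*40 = 160)
(-13469 + 10759) - h = (-13469 + 10759) - 1*160 = -2710 - 160 = -2870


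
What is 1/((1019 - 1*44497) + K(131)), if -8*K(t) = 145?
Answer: -8/347969 ≈ -2.2991e-5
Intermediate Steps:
K(t) = -145/8 (K(t) = -⅛*145 = -145/8)
1/((1019 - 1*44497) + K(131)) = 1/((1019 - 1*44497) - 145/8) = 1/((1019 - 44497) - 145/8) = 1/(-43478 - 145/8) = 1/(-347969/8) = -8/347969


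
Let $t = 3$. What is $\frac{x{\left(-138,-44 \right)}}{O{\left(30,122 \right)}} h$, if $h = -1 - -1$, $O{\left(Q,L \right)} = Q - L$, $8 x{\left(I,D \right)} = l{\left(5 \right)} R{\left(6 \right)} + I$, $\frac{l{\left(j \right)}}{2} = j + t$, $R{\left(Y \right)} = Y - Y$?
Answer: $0$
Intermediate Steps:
$R{\left(Y \right)} = 0$
$l{\left(j \right)} = 6 + 2 j$ ($l{\left(j \right)} = 2 \left(j + 3\right) = 2 \left(3 + j\right) = 6 + 2 j$)
$x{\left(I,D \right)} = \frac{I}{8}$ ($x{\left(I,D \right)} = \frac{\left(6 + 2 \cdot 5\right) 0 + I}{8} = \frac{\left(6 + 10\right) 0 + I}{8} = \frac{16 \cdot 0 + I}{8} = \frac{0 + I}{8} = \frac{I}{8}$)
$h = 0$ ($h = -1 + 1 = 0$)
$\frac{x{\left(-138,-44 \right)}}{O{\left(30,122 \right)}} h = \frac{\frac{1}{8} \left(-138\right)}{30 - 122} \cdot 0 = - \frac{69}{4 \left(30 - 122\right)} 0 = - \frac{69}{4 \left(-92\right)} 0 = \left(- \frac{69}{4}\right) \left(- \frac{1}{92}\right) 0 = \frac{3}{16} \cdot 0 = 0$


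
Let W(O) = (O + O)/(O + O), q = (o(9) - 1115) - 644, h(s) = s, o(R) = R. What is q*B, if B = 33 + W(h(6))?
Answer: -59500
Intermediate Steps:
q = -1750 (q = (9 - 1115) - 644 = -1106 - 644 = -1750)
W(O) = 1 (W(O) = (2*O)/((2*O)) = (2*O)*(1/(2*O)) = 1)
B = 34 (B = 33 + 1 = 34)
q*B = -1750*34 = -59500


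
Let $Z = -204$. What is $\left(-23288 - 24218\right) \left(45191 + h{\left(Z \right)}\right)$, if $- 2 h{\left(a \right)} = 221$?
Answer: $-2141594233$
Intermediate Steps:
$h{\left(a \right)} = - \frac{221}{2}$ ($h{\left(a \right)} = \left(- \frac{1}{2}\right) 221 = - \frac{221}{2}$)
$\left(-23288 - 24218\right) \left(45191 + h{\left(Z \right)}\right) = \left(-23288 - 24218\right) \left(45191 - \frac{221}{2}\right) = \left(-47506\right) \frac{90161}{2} = -2141594233$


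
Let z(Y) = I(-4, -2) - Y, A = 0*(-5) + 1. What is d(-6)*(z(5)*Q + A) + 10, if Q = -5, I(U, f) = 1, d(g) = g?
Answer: -116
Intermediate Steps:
A = 1 (A = 0 + 1 = 1)
z(Y) = 1 - Y
d(-6)*(z(5)*Q + A) + 10 = -6*((1 - 1*5)*(-5) + 1) + 10 = -6*((1 - 5)*(-5) + 1) + 10 = -6*(-4*(-5) + 1) + 10 = -6*(20 + 1) + 10 = -6*21 + 10 = -126 + 10 = -116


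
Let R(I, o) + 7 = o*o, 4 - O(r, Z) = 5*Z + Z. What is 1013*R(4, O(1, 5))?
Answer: 677697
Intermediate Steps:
O(r, Z) = 4 - 6*Z (O(r, Z) = 4 - (5*Z + Z) = 4 - 6*Z)
R(I, o) = -7 + o² (R(I, o) = -7 + o*o = -7 + o²)
1013*R(4, O(1, 5)) = 1013*(-7 + (4 - 6*5)²) = 1013*(-7 + (4 - 30)²) = 1013*(-7 + (-26)²) = 1013*(-7 + 676) = 1013*669 = 677697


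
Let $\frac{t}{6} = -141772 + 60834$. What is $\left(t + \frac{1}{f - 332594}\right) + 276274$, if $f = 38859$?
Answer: $- \frac{61494597191}{293735} \approx -2.0935 \cdot 10^{5}$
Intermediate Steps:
$t = -485628$ ($t = 6 \left(-141772 + 60834\right) = 6 \left(-80938\right) = -485628$)
$\left(t + \frac{1}{f - 332594}\right) + 276274 = \left(-485628 + \frac{1}{38859 - 332594}\right) + 276274 = \left(-485628 + \frac{1}{-293735}\right) + 276274 = \left(-485628 - \frac{1}{293735}\right) + 276274 = - \frac{142645940581}{293735} + 276274 = - \frac{61494597191}{293735}$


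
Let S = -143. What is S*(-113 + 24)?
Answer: 12727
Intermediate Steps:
S*(-113 + 24) = -143*(-113 + 24) = -143*(-89) = 12727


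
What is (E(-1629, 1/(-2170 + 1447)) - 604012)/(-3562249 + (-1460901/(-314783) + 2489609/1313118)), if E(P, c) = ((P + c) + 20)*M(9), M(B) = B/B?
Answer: 60329954003544947232/354858770511021409781 ≈ 0.17001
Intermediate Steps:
M(B) = 1
E(P, c) = 20 + P + c (E(P, c) = ((P + c) + 20)*1 = (20 + P + c)*1 = 20 + P + c)
(E(-1629, 1/(-2170 + 1447)) - 604012)/(-3562249 + (-1460901/(-314783) + 2489609/1313118)) = ((20 - 1629 + 1/(-2170 + 1447)) - 604012)/(-3562249 + (-1460901/(-314783) + 2489609/1313118)) = ((20 - 1629 + 1/(-723)) - 604012)/(-3562249 + (-1460901*(-1/314783) + 2489609*(1/1313118))) = ((20 - 1629 - 1/723) - 604012)/(-3562249 + (1460901/314783 + 2489609/1313118)) = (-1163308/723 - 604012)/(-3562249 + 2702021989165/413347223394) = -437863984/(723*(-1472443031166063941/413347223394)) = -437863984/723*(-413347223394/1472443031166063941) = 60329954003544947232/354858770511021409781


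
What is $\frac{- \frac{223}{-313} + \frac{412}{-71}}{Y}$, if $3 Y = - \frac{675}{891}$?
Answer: $\frac{11199177}{555575} \approx 20.158$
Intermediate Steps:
$Y = - \frac{25}{99}$ ($Y = \frac{\left(-675\right) \frac{1}{891}}{3} = \frac{1}{3} \left(- \frac{25}{33}\right) = - \frac{25}{99} \approx -0.25253$)
$\frac{- \frac{223}{-313} + \frac{412}{-71}}{Y} = \frac{- \frac{223}{-313} + \frac{412}{-71}}{- \frac{25}{99}} = \left(\left(-223\right) \left(- \frac{1}{313}\right) + 412 \left(- \frac{1}{71}\right)\right) \left(- \frac{99}{25}\right) = \left(\frac{223}{313} - \frac{412}{71}\right) \left(- \frac{99}{25}\right) = \left(- \frac{113123}{22223}\right) \left(- \frac{99}{25}\right) = \frac{11199177}{555575}$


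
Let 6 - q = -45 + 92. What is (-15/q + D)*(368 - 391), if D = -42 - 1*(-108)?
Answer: -62583/41 ≈ -1526.4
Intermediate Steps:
q = -41 (q = 6 - (-45 + 92) = 6 - 1*47 = 6 - 47 = -41)
D = 66 (D = -42 + 108 = 66)
(-15/q + D)*(368 - 391) = (-15/(-41) + 66)*(368 - 391) = (-15*(-1/41) + 66)*(-23) = (15/41 + 66)*(-23) = (2721/41)*(-23) = -62583/41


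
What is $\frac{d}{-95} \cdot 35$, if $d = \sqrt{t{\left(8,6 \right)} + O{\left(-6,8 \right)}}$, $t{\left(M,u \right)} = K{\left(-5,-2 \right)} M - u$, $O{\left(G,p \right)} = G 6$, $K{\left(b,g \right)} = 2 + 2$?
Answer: $- \frac{7 i \sqrt{10}}{19} \approx - 1.1651 i$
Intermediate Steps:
$K{\left(b,g \right)} = 4$
$O{\left(G,p \right)} = 6 G$
$t{\left(M,u \right)} = - u + 4 M$ ($t{\left(M,u \right)} = 4 M - u = - u + 4 M$)
$d = i \sqrt{10}$ ($d = \sqrt{\left(\left(-1\right) 6 + 4 \cdot 8\right) + 6 \left(-6\right)} = \sqrt{\left(-6 + 32\right) - 36} = \sqrt{26 - 36} = \sqrt{-10} = i \sqrt{10} \approx 3.1623 i$)
$\frac{d}{-95} \cdot 35 = \frac{i \sqrt{10}}{-95} \cdot 35 = - \frac{i \sqrt{10}}{95} \cdot 35 = - \frac{7 i \sqrt{10}}{19}$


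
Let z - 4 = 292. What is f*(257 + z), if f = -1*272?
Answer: -150416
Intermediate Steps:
f = -272
z = 296 (z = 4 + 292 = 296)
f*(257 + z) = -272*(257 + 296) = -272*553 = -150416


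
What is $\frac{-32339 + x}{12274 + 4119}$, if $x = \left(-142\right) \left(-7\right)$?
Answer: $- \frac{31345}{16393} \approx -1.9121$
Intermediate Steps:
$x = 994$
$\frac{-32339 + x}{12274 + 4119} = \frac{-32339 + 994}{12274 + 4119} = - \frac{31345}{16393}$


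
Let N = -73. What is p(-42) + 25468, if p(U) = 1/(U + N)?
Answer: 2928819/115 ≈ 25468.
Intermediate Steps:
p(U) = 1/(-73 + U) (p(U) = 1/(U - 73) = 1/(-73 + U))
p(-42) + 25468 = 1/(-73 - 42) + 25468 = 1/(-115) + 25468 = -1/115 + 25468 = 2928819/115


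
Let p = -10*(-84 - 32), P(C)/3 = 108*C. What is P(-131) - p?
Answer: -43604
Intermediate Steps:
P(C) = 324*C (P(C) = 3*(108*C) = 324*C)
p = 1160 (p = -10*(-116) = 1160)
P(-131) - p = 324*(-131) - 1*1160 = -42444 - 1160 = -43604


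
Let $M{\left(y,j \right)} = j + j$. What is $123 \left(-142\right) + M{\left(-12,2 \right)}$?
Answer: $-17462$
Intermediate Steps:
$M{\left(y,j \right)} = 2 j$
$123 \left(-142\right) + M{\left(-12,2 \right)} = 123 \left(-142\right) + 2 \cdot 2 = -17466 + 4 = -17462$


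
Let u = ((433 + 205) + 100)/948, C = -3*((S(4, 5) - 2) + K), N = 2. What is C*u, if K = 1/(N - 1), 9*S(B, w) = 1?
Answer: 164/79 ≈ 2.0760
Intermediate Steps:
S(B, w) = ⅑ (S(B, w) = (⅑)*1 = ⅑)
K = 1 (K = 1/(2 - 1) = 1/1 = 1)
C = 8/3 (C = -3*((⅑ - 2) + 1) = -3*(-17/9 + 1) = -3*(-8/9) = 8/3 ≈ 2.6667)
u = 123/158 (u = (638 + 100)*(1/948) = 738*(1/948) = 123/158 ≈ 0.77848)
C*u = (8/3)*(123/158) = 164/79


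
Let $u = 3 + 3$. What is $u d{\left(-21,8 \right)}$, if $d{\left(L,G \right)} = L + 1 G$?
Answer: $-78$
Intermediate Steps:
$d{\left(L,G \right)} = G + L$ ($d{\left(L,G \right)} = L + G = G + L$)
$u = 6$
$u d{\left(-21,8 \right)} = 6 \left(8 - 21\right) = 6 \left(-13\right) = -78$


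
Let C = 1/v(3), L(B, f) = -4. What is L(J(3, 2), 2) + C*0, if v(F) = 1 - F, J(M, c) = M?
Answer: -4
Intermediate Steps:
C = -½ (C = 1/(1 - 1*3) = 1/(1 - 3) = 1/(-2) = -½ ≈ -0.50000)
L(J(3, 2), 2) + C*0 = -4 - ½*0 = -4 + 0 = -4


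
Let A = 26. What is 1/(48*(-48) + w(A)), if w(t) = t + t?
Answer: -1/2252 ≈ -0.00044405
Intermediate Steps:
w(t) = 2*t
1/(48*(-48) + w(A)) = 1/(48*(-48) + 2*26) = 1/(-2304 + 52) = 1/(-2252) = -1/2252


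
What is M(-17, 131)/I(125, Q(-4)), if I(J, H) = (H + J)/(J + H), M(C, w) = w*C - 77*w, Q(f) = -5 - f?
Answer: -12314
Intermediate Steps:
M(C, w) = -77*w + C*w (M(C, w) = C*w - 77*w = -77*w + C*w)
I(J, H) = 1 (I(J, H) = (H + J)/(H + J) = 1)
M(-17, 131)/I(125, Q(-4)) = (131*(-77 - 17))/1 = (131*(-94))*1 = -12314*1 = -12314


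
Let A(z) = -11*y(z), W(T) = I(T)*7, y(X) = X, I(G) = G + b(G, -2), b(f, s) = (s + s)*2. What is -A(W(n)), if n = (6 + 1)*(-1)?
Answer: -1155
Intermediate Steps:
b(f, s) = 4*s (b(f, s) = (2*s)*2 = 4*s)
I(G) = -8 + G (I(G) = G + 4*(-2) = G - 8 = -8 + G)
n = -7 (n = 7*(-1) = -7)
W(T) = -56 + 7*T (W(T) = (-8 + T)*7 = -56 + 7*T)
A(z) = -11*z
-A(W(n)) = -(-11)*(-56 + 7*(-7)) = -(-11)*(-56 - 49) = -(-11)*(-105) = -1*1155 = -1155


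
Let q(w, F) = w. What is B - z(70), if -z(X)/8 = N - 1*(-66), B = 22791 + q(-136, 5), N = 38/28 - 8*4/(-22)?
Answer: 1786823/77 ≈ 23206.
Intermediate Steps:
N = 433/154 (N = 38*(1/28) - 32*(-1/22) = 19/14 + 16/11 = 433/154 ≈ 2.8117)
B = 22655 (B = 22791 - 136 = 22655)
z(X) = -42388/77 (z(X) = -8*(433/154 - 1*(-66)) = -8*(433/154 + 66) = -8*10597/154 = -42388/77)
B - z(70) = 22655 - 1*(-42388/77) = 22655 + 42388/77 = 1786823/77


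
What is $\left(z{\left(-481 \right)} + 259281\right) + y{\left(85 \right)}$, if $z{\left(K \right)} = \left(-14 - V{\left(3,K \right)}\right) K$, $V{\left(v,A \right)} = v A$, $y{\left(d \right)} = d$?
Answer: $-427983$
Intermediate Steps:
$V{\left(v,A \right)} = A v$
$z{\left(K \right)} = K \left(-14 - 3 K\right)$ ($z{\left(K \right)} = \left(-14 - K 3\right) K = \left(-14 - 3 K\right) K = K \left(-14 - 3 K\right)$)
$\left(z{\left(-481 \right)} + 259281\right) + y{\left(85 \right)} = \left(\left(-1\right) \left(-481\right) \left(14 + 3 \left(-481\right)\right) + 259281\right) + 85 = \left(\left(-1\right) \left(-481\right) \left(14 - 1443\right) + 259281\right) + 85 = \left(\left(-1\right) \left(-481\right) \left(-1429\right) + 259281\right) + 85 = \left(-687349 + 259281\right) + 85 = -428068 + 85 = -427983$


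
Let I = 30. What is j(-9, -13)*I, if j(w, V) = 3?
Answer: 90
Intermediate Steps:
j(-9, -13)*I = 3*30 = 90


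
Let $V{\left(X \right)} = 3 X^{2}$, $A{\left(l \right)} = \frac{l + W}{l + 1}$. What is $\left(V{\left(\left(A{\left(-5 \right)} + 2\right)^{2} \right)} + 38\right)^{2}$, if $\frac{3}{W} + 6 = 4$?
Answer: $\frac{5186965255081}{16777216} \approx 3.0917 \cdot 10^{5}$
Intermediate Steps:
$W = - \frac{3}{2}$ ($W = \frac{3}{-6 + 4} = \frac{3}{-2} = 3 \left(- \frac{1}{2}\right) = - \frac{3}{2} \approx -1.5$)
$A{\left(l \right)} = \frac{- \frac{3}{2} + l}{1 + l}$ ($A{\left(l \right)} = \frac{l - \frac{3}{2}}{l + 1} = \frac{- \frac{3}{2} + l}{1 + l}$)
$\left(V{\left(\left(A{\left(-5 \right)} + 2\right)^{2} \right)} + 38\right)^{2} = \left(3 \left(\left(\frac{- \frac{3}{2} - 5}{1 - 5} + 2\right)^{2}\right)^{2} + 38\right)^{2} = \left(3 \left(\left(\frac{1}{-4} \left(- \frac{13}{2}\right) + 2\right)^{2}\right)^{2} + 38\right)^{2} = \left(3 \left(\left(\left(- \frac{1}{4}\right) \left(- \frac{13}{2}\right) + 2\right)^{2}\right)^{2} + 38\right)^{2} = \left(3 \left(\left(\frac{13}{8} + 2\right)^{2}\right)^{2} + 38\right)^{2} = \left(3 \left(\left(\frac{29}{8}\right)^{2}\right)^{2} + 38\right)^{2} = \left(3 \left(\frac{841}{64}\right)^{2} + 38\right)^{2} = \left(3 \cdot \frac{707281}{4096} + 38\right)^{2} = \left(\frac{2121843}{4096} + 38\right)^{2} = \left(\frac{2277491}{4096}\right)^{2} = \frac{5186965255081}{16777216}$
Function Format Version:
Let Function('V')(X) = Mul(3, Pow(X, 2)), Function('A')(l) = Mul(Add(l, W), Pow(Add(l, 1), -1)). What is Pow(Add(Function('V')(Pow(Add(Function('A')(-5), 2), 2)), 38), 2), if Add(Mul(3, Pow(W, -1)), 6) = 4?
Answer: Rational(5186965255081, 16777216) ≈ 3.0917e+5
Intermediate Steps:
W = Rational(-3, 2) (W = Mul(3, Pow(Add(-6, 4), -1)) = Mul(3, Pow(-2, -1)) = Mul(3, Rational(-1, 2)) = Rational(-3, 2) ≈ -1.5000)
Function('A')(l) = Mul(Pow(Add(1, l), -1), Add(Rational(-3, 2), l)) (Function('A')(l) = Mul(Add(l, Rational(-3, 2)), Pow(Add(l, 1), -1)) = Mul(Add(Rational(-3, 2), l), Pow(Add(1, l), -1)) = Mul(Pow(Add(1, l), -1), Add(Rational(-3, 2), l)))
Pow(Add(Function('V')(Pow(Add(Function('A')(-5), 2), 2)), 38), 2) = Pow(Add(Mul(3, Pow(Pow(Add(Mul(Pow(Add(1, -5), -1), Add(Rational(-3, 2), -5)), 2), 2), 2)), 38), 2) = Pow(Add(Mul(3, Pow(Pow(Add(Mul(Pow(-4, -1), Rational(-13, 2)), 2), 2), 2)), 38), 2) = Pow(Add(Mul(3, Pow(Pow(Add(Mul(Rational(-1, 4), Rational(-13, 2)), 2), 2), 2)), 38), 2) = Pow(Add(Mul(3, Pow(Pow(Add(Rational(13, 8), 2), 2), 2)), 38), 2) = Pow(Add(Mul(3, Pow(Pow(Rational(29, 8), 2), 2)), 38), 2) = Pow(Add(Mul(3, Pow(Rational(841, 64), 2)), 38), 2) = Pow(Add(Mul(3, Rational(707281, 4096)), 38), 2) = Pow(Add(Rational(2121843, 4096), 38), 2) = Pow(Rational(2277491, 4096), 2) = Rational(5186965255081, 16777216)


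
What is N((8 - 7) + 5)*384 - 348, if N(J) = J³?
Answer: 82596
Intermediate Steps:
N((8 - 7) + 5)*384 - 348 = ((8 - 7) + 5)³*384 - 348 = (1 + 5)³*384 - 348 = 6³*384 - 348 = 216*384 - 348 = 82944 - 348 = 82596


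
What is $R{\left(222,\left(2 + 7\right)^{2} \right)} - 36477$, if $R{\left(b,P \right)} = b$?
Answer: $-36255$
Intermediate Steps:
$R{\left(222,\left(2 + 7\right)^{2} \right)} - 36477 = 222 - 36477 = -36255$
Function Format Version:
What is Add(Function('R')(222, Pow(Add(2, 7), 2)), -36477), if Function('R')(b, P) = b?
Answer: -36255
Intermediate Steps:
Add(Function('R')(222, Pow(Add(2, 7), 2)), -36477) = Add(222, -36477) = -36255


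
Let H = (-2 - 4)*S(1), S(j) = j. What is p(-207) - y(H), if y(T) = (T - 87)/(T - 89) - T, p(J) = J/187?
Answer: -143646/17765 ≈ -8.0859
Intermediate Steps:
H = -6 (H = (-2 - 4)*1 = -6*1 = -6)
p(J) = J/187 (p(J) = J*(1/187) = J/187)
y(T) = -T + (-87 + T)/(-89 + T) (y(T) = (-87 + T)/(-89 + T) - T = -T + (-87 + T)/(-89 + T))
p(-207) - y(H) = (1/187)*(-207) - (-87 - 1*(-6)² + 90*(-6))/(-89 - 6) = -207/187 - (-87 - 1*36 - 540)/(-95) = -207/187 - (-1)*(-87 - 36 - 540)/95 = -207/187 - (-1)*(-663)/95 = -207/187 - 1*663/95 = -207/187 - 663/95 = -143646/17765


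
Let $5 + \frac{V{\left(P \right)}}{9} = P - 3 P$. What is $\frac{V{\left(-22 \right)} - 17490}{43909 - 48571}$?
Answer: $\frac{5713}{1554} \approx 3.6763$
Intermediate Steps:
$V{\left(P \right)} = -45 - 18 P$ ($V{\left(P \right)} = -45 + 9 \left(P - 3 P\right) = -45 + 9 \left(- 2 P\right) = -45 - 18 P$)
$\frac{V{\left(-22 \right)} - 17490}{43909 - 48571} = \frac{\left(-45 - -396\right) - 17490}{43909 - 48571} = \frac{\left(-45 + 396\right) - 17490}{-4662} = \left(351 - 17490\right) \left(- \frac{1}{4662}\right) = \left(-17139\right) \left(- \frac{1}{4662}\right) = \frac{5713}{1554}$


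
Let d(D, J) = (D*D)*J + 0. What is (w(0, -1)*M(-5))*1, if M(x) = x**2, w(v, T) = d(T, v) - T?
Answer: 25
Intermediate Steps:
d(D, J) = J*D**2 (d(D, J) = D**2*J + 0 = J*D**2 + 0 = J*D**2)
w(v, T) = -T + v*T**2 (w(v, T) = v*T**2 - T = -T + v*T**2)
(w(0, -1)*M(-5))*1 = (-(-1 - 1*0)*(-5)**2)*1 = (-(-1 + 0)*25)*1 = (-1*(-1)*25)*1 = (1*25)*1 = 25*1 = 25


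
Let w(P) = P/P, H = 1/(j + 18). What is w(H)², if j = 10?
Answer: 1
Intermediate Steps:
H = 1/28 (H = 1/(10 + 18) = 1/28 ≈ 0.035714)
w(P) = 1
w(H)² = 1² = 1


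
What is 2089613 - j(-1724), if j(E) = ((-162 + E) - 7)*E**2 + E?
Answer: 5628420505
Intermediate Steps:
j(E) = E + E**2*(-169 + E) (j(E) = (-169 + E)*E**2 + E = E**2*(-169 + E) + E = E + E**2*(-169 + E))
2089613 - j(-1724) = 2089613 - (-1724)*(1 + (-1724)**2 - 169*(-1724)) = 2089613 - (-1724)*(1 + 2972176 + 291356) = 2089613 - (-1724)*3263533 = 2089613 - 1*(-5626330892) = 2089613 + 5626330892 = 5628420505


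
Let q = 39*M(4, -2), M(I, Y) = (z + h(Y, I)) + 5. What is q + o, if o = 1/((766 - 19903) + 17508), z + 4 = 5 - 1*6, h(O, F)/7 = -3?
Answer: -1334152/1629 ≈ -819.00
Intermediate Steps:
h(O, F) = -21 (h(O, F) = 7*(-3) = -21)
z = -5 (z = -4 + (5 - 1*6) = -4 + (5 - 6) = -4 - 1 = -5)
M(I, Y) = -21 (M(I, Y) = (-5 - 21) + 5 = -26 + 5 = -21)
q = -819 (q = 39*(-21) = -819)
o = -1/1629 (o = 1/(-19137 + 17508) = 1/(-1629) = -1/1629 ≈ -0.00061387)
q + o = -819 - 1/1629 = -1334152/1629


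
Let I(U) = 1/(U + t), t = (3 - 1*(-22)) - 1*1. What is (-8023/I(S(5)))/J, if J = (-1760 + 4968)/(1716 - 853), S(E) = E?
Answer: -200791621/3208 ≈ -62591.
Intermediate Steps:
t = 24 (t = (3 + 22) - 1 = 25 - 1 = 24)
I(U) = 1/(24 + U) (I(U) = 1/(U + 24) = 1/(24 + U))
J = 3208/863 ≈ 3.7173
(-8023/I(S(5)))/J = (-8023/(1/(24 + 5)))/(3208/863) = -8023/(1/29)*(863/3208) = -8023/1/29*(863/3208) = -8023*29*(863/3208) = -232667*863/3208 = -200791621/3208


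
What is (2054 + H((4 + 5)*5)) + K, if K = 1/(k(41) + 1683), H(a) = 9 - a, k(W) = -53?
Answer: 3289341/1630 ≈ 2018.0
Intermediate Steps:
K = 1/1630 (K = 1/(-53 + 1683) = 1/1630 ≈ 0.00061350)
(2054 + H((4 + 5)*5)) + K = (2054 + (9 - (4 + 5)*5)) + 1/1630 = (2054 + (9 - 9*5)) + 1/1630 = (2054 + (9 - 1*45)) + 1/1630 = (2054 + (9 - 45)) + 1/1630 = (2054 - 36) + 1/1630 = 2018 + 1/1630 = 3289341/1630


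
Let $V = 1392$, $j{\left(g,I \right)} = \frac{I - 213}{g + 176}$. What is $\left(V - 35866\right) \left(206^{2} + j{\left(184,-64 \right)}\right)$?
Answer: $- \frac{263324184871}{180} \approx -1.4629 \cdot 10^{9}$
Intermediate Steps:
$j{\left(g,I \right)} = \frac{-213 + I}{176 + g}$
$\left(V - 35866\right) \left(206^{2} + j{\left(184,-64 \right)}\right) = \left(1392 - 35866\right) \left(206^{2} + \frac{-213 - 64}{176 + 184}\right) = - 34474 \left(42436 + \frac{1}{360} \left(-277\right)\right) = - 34474 \left(42436 - \frac{277}{360}\right) = \left(-34474\right) \frac{15276683}{360} = - \frac{263324184871}{180}$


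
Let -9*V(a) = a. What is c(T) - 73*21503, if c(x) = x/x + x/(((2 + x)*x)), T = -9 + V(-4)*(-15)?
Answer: -64358441/41 ≈ -1.5697e+6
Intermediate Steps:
V(a) = -a/9
T = -47/3 (T = -9 - 1/9*(-4)*(-15) = -9 + (4/9)*(-15) = -9 - 20/3 = -47/3 ≈ -15.667)
c(x) = 1 + 1/(2 + x) (c(x) = 1 + x/((x*(2 + x))) = 1 + x*(1/(x*(2 + x))) = 1 + 1/(2 + x))
c(T) - 73*21503 = (3 - 47/3)/(2 - 47/3) - 73*21503 = -38/3/(-41/3) - 1*1569719 = -3/41*(-38/3) - 1569719 = 38/41 - 1569719 = -64358441/41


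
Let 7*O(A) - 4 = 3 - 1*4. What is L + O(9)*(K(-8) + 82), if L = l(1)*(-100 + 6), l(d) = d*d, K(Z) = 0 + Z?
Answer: -436/7 ≈ -62.286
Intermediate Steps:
O(A) = 3/7 (O(A) = 4/7 + (3 - 1*4)/7 = 4/7 + (3 - 4)/7 = 4/7 + (⅐)*(-1) = 4/7 - ⅐ = 3/7)
K(Z) = Z
l(d) = d²
L = -94 (L = 1²*(-100 + 6) = 1*(-94) = -94)
L + O(9)*(K(-8) + 82) = -94 + 3*(-8 + 82)/7 = -94 + (3/7)*74 = -94 + 222/7 = -436/7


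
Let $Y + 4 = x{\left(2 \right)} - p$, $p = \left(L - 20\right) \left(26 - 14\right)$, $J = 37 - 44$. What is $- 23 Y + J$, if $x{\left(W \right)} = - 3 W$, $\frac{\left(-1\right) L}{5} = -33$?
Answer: $40243$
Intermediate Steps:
$L = 165$ ($L = \left(-5\right) \left(-33\right) = 165$)
$J = -7$ ($J = 37 - 44 = -7$)
$p = 1740$ ($p = \left(165 - 20\right) \left(26 - 14\right) = 145 \cdot 12 = 1740$)
$Y = -1750$ ($Y = -4 - 1746 = -1750$)
$- 23 Y + J = \left(-23\right) \left(-1750\right) - 7 = 40250 - 7 = 40243$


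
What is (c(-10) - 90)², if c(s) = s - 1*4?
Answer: 10816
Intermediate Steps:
c(s) = -4 + s (c(s) = s - 4 = -4 + s)
(c(-10) - 90)² = ((-4 - 10) - 90)² = (-14 - 90)² = (-104)² = 10816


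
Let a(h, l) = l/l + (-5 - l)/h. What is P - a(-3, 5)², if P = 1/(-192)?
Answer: -10819/576 ≈ -18.783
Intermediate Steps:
a(h, l) = 1 + (-5 - l)/h
P = -1/192 ≈ -0.0052083
P - a(-3, 5)² = -1/192 - ((-5 - 3 - 1*5)/(-3))² = -1/192 - (-(-5 - 3 - 5)/3)² = -1/192 - (-⅓*(-13))² = -1/192 - (13/3)² = -1/192 - 1*169/9 = -1/192 - 169/9 = -10819/576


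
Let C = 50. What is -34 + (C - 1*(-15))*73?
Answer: 4711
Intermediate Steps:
-34 + (C - 1*(-15))*73 = -34 + (50 - 1*(-15))*73 = -34 + (50 + 15)*73 = -34 + 65*73 = -34 + 4745 = 4711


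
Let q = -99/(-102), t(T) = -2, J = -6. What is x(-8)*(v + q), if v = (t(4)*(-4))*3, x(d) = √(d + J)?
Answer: 849*I*√14/34 ≈ 93.431*I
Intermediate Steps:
q = 33/34 (q = -99*(-1/102) = 33/34 ≈ 0.97059)
x(d) = √(-6 + d) (x(d) = √(d - 6) = √(-6 + d))
v = 24 (v = -2*(-4)*3 = 8*3 = 24)
x(-8)*(v + q) = √(-6 - 8)*(24 + 33/34) = √(-14)*(849/34) = (I*√14)*(849/34) = 849*I*√14/34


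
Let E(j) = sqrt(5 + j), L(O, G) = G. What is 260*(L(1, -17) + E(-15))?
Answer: -4420 + 260*I*sqrt(10) ≈ -4420.0 + 822.19*I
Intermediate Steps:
260*(L(1, -17) + E(-15)) = 260*(-17 + sqrt(5 - 15)) = 260*(-17 + sqrt(-10)) = 260*(-17 + I*sqrt(10)) = -4420 + 260*I*sqrt(10)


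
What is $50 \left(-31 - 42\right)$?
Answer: $-3650$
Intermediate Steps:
$50 \left(-31 - 42\right) = 50 \left(-73\right) = -3650$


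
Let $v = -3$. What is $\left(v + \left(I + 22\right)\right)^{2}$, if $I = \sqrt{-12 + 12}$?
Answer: $361$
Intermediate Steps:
$I = 0$ ($I = \sqrt{0} = 0$)
$\left(v + \left(I + 22\right)\right)^{2} = \left(-3 + \left(0 + 22\right)\right)^{2} = \left(-3 + 22\right)^{2} = 19^{2} = 361$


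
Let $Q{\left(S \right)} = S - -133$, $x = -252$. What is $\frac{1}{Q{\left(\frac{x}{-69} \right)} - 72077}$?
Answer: $- \frac{23}{1654628} \approx -1.39 \cdot 10^{-5}$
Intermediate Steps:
$Q{\left(S \right)} = 133 + S$ ($Q{\left(S \right)} = S + 133 = 133 + S$)
$\frac{1}{Q{\left(\frac{x}{-69} \right)} - 72077} = \frac{1}{\left(133 - \frac{252}{-69}\right) - 72077} = \frac{1}{\left(133 - - \frac{84}{23}\right) - 72077} = \frac{1}{\left(133 + \frac{84}{23}\right) - 72077} = \frac{1}{\frac{3143}{23} - 72077} = \frac{1}{- \frac{1654628}{23}} = - \frac{23}{1654628}$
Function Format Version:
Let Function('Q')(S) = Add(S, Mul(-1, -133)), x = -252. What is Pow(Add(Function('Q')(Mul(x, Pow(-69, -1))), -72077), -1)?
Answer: Rational(-23, 1654628) ≈ -1.3900e-5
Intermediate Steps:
Function('Q')(S) = Add(133, S) (Function('Q')(S) = Add(S, 133) = Add(133, S))
Pow(Add(Function('Q')(Mul(x, Pow(-69, -1))), -72077), -1) = Pow(Add(Add(133, Mul(-252, Pow(-69, -1))), -72077), -1) = Pow(Add(Add(133, Mul(-252, Rational(-1, 69))), -72077), -1) = Pow(Add(Add(133, Rational(84, 23)), -72077), -1) = Pow(Add(Rational(3143, 23), -72077), -1) = Pow(Rational(-1654628, 23), -1) = Rational(-23, 1654628)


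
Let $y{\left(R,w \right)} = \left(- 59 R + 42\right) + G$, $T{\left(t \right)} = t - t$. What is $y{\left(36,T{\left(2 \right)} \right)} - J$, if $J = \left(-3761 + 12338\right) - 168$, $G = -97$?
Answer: $-10588$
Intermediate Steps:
$T{\left(t \right)} = 0$
$y{\left(R,w \right)} = -55 - 59 R$ ($y{\left(R,w \right)} = \left(- 59 R + 42\right) - 97 = \left(42 - 59 R\right) - 97 = -55 - 59 R$)
$J = 8409$ ($J = 8577 - 168 = 8409$)
$y{\left(36,T{\left(2 \right)} \right)} - J = \left(-55 - 2124\right) - 8409 = -2179 - 8409 = -10588$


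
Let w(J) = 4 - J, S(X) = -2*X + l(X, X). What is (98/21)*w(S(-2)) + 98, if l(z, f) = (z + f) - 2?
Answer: 126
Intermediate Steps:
l(z, f) = -2 + f + z (l(z, f) = (f + z) - 2 = -2 + f + z)
S(X) = -2 (S(X) = -2*X + (-2 + X + X) = -2*X + (-2 + 2*X) = -2)
(98/21)*w(S(-2)) + 98 = (98/21)*(4 - 1*(-2)) + 98 = (98*(1/21))*(4 + 2) + 98 = (14/3)*6 + 98 = 28 + 98 = 126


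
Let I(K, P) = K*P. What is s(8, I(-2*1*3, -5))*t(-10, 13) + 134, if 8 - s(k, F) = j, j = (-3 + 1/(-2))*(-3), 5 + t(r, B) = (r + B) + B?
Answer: 213/2 ≈ 106.50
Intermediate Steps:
t(r, B) = -5 + r + 2*B (t(r, B) = -5 + ((r + B) + B) = -5 + ((B + r) + B) = -5 + (r + 2*B) = -5 + r + 2*B)
j = 21/2 (j = (-3 - ½)*(-3) = -7/2*(-3) = 21/2 ≈ 10.500)
s(k, F) = -5/2 (s(k, F) = 8 - 1*21/2 = 8 - 21/2 = -5/2)
s(8, I(-2*1*3, -5))*t(-10, 13) + 134 = -5*(-5 - 10 + 2*13)/2 + 134 = -5*(-5 - 10 + 26)/2 + 134 = -5/2*11 + 134 = -55/2 + 134 = 213/2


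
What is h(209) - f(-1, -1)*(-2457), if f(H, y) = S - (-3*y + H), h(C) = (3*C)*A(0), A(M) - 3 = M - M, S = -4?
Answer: -12861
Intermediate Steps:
A(M) = 3 (A(M) = 3 + (M - M) = 3 + 0 = 3)
h(C) = 9*C (h(C) = (3*C)*3 = 9*C)
f(H, y) = -4 - H + 3*y (f(H, y) = -4 - (-3*y + H) = -4 - (H - 3*y) = -4 + (-H + 3*y) = -4 - H + 3*y)
h(209) - f(-1, -1)*(-2457) = 9*209 - (-4 - 1*(-1) + 3*(-1))*(-2457) = 1881 - (-4 + 1 - 3)*(-2457) = 1881 - (-6)*(-2457) = 1881 - 1*14742 = 1881 - 14742 = -12861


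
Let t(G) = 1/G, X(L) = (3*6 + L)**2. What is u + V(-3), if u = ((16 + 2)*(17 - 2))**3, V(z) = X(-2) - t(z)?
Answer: 59049769/3 ≈ 1.9683e+7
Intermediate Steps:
X(L) = (18 + L)**2
V(z) = 256 - 1/z (V(z) = (18 - 2)**2 - 1/z = 16**2 - 1/z = 256 - 1/z)
u = 19683000 (u = (18*15)**3 = 270**3 = 19683000)
u + V(-3) = 19683000 + (256 - 1/(-3)) = 19683000 + (256 - 1*(-1/3)) = 19683000 + (256 + 1/3) = 19683000 + 769/3 = 59049769/3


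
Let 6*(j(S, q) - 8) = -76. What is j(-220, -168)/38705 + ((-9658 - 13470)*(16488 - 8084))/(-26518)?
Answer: 11284503253814/1539568785 ≈ 7329.6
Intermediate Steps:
j(S, q) = -14/3 (j(S, q) = 8 + (⅙)*(-76) = 8 - 38/3 = -14/3)
j(-220, -168)/38705 + ((-9658 - 13470)*(16488 - 8084))/(-26518) = -14/3/38705 + ((-9658 - 13470)*(16488 - 8084))/(-26518) = -14/3*1/38705 - 23128*8404*(-1/26518) = -14/116115 - 194367712*(-1/26518) = -14/116115 + 97183856/13259 = 11284503253814/1539568785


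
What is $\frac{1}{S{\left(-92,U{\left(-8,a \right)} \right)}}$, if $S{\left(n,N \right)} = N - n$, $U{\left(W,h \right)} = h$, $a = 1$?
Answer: $\frac{1}{93} \approx 0.010753$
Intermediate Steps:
$\frac{1}{S{\left(-92,U{\left(-8,a \right)} \right)}} = \frac{1}{1 - -92} = \frac{1}{1 + 92} = \frac{1}{93}$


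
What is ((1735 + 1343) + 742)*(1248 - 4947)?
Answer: -14130180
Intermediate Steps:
((1735 + 1343) + 742)*(1248 - 4947) = (3078 + 742)*(-3699) = 3820*(-3699) = -14130180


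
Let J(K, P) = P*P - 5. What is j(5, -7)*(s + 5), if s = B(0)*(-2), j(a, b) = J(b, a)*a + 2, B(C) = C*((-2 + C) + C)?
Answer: 510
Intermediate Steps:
J(K, P) = -5 + P**2 (J(K, P) = P**2 - 5 = -5 + P**2)
B(C) = C*(-2 + 2*C)
j(a, b) = 2 + a*(-5 + a**2) (j(a, b) = (-5 + a**2)*a + 2 = a*(-5 + a**2) + 2 = 2 + a*(-5 + a**2))
s = 0 (s = (2*0*(-1 + 0))*(-2) = (2*0*(-1))*(-2) = 0*(-2) = 0)
j(5, -7)*(s + 5) = (2 + 5*(-5 + 5**2))*(0 + 5) = (2 + 5*(-5 + 25))*5 = (2 + 5*20)*5 = (2 + 100)*5 = 102*5 = 510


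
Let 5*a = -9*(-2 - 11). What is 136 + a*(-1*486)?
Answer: -56182/5 ≈ -11236.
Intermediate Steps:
a = 117/5 (a = (-9*(-2 - 11))/5 = (-9*(-13))/5 = (⅕)*117 = 117/5 ≈ 23.400)
136 + a*(-1*486) = 136 + 117*(-1*486)/5 = 136 + (117/5)*(-486) = 136 - 56862/5 = -56182/5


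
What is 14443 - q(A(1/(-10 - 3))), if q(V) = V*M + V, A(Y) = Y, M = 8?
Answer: 187768/13 ≈ 14444.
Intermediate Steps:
q(V) = 9*V (q(V) = V*8 + V = 8*V + V = 9*V)
14443 - q(A(1/(-10 - 3))) = 14443 - 9/(-10 - 3) = 14443 - 9/(-13) = 14443 - 9*(-1)/13 = 14443 - 1*(-9/13) = 14443 + 9/13 = 187768/13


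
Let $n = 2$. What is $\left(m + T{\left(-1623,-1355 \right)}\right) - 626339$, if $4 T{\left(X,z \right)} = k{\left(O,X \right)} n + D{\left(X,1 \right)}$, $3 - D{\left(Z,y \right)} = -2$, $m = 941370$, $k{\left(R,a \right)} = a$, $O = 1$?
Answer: $\frac{1256883}{4} \approx 3.1422 \cdot 10^{5}$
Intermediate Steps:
$D{\left(Z,y \right)} = 5$ ($D{\left(Z,y \right)} = 3 - -2 = 3 + 2 = 5$)
$T{\left(X,z \right)} = \frac{5}{4} + \frac{X}{2}$ ($T{\left(X,z \right)} = \frac{X 2 + 5}{4} = \frac{2 X + 5}{4} = \frac{5 + 2 X}{4} = \frac{5}{4} + \frac{X}{2}$)
$\left(m + T{\left(-1623,-1355 \right)}\right) - 626339 = \left(941370 + \left(\frac{5}{4} + \frac{1}{2} \left(-1623\right)\right)\right) - 626339 = \left(941370 + \left(\frac{5}{4} - \frac{1623}{2}\right)\right) - 626339 = \left(941370 - \frac{3241}{4}\right) - 626339 = \frac{3762239}{4} - 626339 = \frac{1256883}{4}$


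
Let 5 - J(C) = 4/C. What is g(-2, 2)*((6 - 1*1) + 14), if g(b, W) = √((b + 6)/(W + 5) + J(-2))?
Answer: 19*√371/7 ≈ 52.281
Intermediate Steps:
J(C) = 5 - 4/C
g(b, W) = √(7 + (6 + b)/(5 + W)) (g(b, W) = √((b + 6)/(W + 5) + (5 - 4/(-2))) = √((6 + b)/(5 + W) + (5 - 4*(-½))) = √((6 + b)/(5 + W) + (5 + 2)) = √((6 + b)/(5 + W) + 7) = √(7 + (6 + b)/(5 + W)))
g(-2, 2)*((6 - 1*1) + 14) = √((41 - 2 + 7*2)/(5 + 2))*((6 - 1*1) + 14) = √((41 - 2 + 14)/7)*((6 - 1) + 14) = √((⅐)*53)*(5 + 14) = √(53/7)*19 = (√371/7)*19 = 19*√371/7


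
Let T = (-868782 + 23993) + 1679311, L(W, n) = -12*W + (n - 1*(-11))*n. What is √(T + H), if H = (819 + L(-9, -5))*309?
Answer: √1111695 ≈ 1054.4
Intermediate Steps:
L(W, n) = -12*W + n*(11 + n) (L(W, n) = -12*W + (n + 11)*n = -12*W + (11 + n)*n = -12*W + n*(11 + n))
T = 834522 (T = -844789 + 1679311 = 834522)
H = 277173 (H = (819 + ((-5)² - 12*(-9) + 11*(-5)))*309 = (819 + (25 + 108 - 55))*309 = (819 + 78)*309 = 897*309 = 277173)
√(T + H) = √(834522 + 277173) = √1111695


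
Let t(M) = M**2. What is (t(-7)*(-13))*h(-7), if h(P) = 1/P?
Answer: 91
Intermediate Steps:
(t(-7)*(-13))*h(-7) = ((-7)**2*(-13))/(-7) = (49*(-13))*(-1/7) = -637*(-1/7) = 91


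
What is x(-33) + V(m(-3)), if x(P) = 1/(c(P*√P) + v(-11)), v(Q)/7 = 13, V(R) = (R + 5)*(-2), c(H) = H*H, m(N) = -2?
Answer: -215077/35846 ≈ -6.0000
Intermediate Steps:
c(H) = H²
V(R) = -10 - 2*R (V(R) = (5 + R)*(-2) = -10 - 2*R)
v(Q) = 91 (v(Q) = 7*13 = 91)
x(P) = 1/(91 + P³) (x(P) = 1/((P*√P)² + 91) = 1/((P^(3/2))² + 91) = 1/(P³ + 91) = 1/(91 + P³))
x(-33) + V(m(-3)) = 1/(91 + (-33)³) + (-10 - 2*(-2)) = 1/(91 - 35937) + (-10 + 4) = 1/(-35846) - 6 = -1/35846 - 6 = -215077/35846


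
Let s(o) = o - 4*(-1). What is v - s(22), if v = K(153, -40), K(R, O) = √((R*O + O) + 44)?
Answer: -26 + 2*I*√1529 ≈ -26.0 + 78.205*I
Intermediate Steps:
K(R, O) = √(44 + O + O*R) (K(R, O) = √((O*R + O) + 44) = √((O + O*R) + 44) = √(44 + O + O*R))
v = 2*I*√1529 (v = √(44 - 40 - 40*153) = √(44 - 40 - 6120) = √(-6116) = 2*I*√1529 ≈ 78.205*I)
s(o) = 4 + o (s(o) = o + 4 = 4 + o)
v - s(22) = 2*I*√1529 - (4 + 22) = 2*I*√1529 - 1*26 = 2*I*√1529 - 26 = -26 + 2*I*√1529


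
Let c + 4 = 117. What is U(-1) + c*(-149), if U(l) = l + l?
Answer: -16839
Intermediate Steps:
c = 113 (c = -4 + 117 = 113)
U(l) = 2*l
U(-1) + c*(-149) = 2*(-1) + 113*(-149) = -2 - 16837 = -16839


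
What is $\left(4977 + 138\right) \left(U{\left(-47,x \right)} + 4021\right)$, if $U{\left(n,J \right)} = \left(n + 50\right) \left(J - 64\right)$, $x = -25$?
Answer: $19201710$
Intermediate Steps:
$U{\left(n,J \right)} = \left(-64 + J\right) \left(50 + n\right)$ ($U{\left(n,J \right)} = \left(50 + n\right) \left(-64 + J\right) = \left(-64 + J\right) \left(50 + n\right)$)
$\left(4977 + 138\right) \left(U{\left(-47,x \right)} + 4021\right) = \left(4977 + 138\right) \left(\left(-3200 - -3008 + 50 \left(-25\right) - -1175\right) + 4021\right) = 5115 \left(\left(-3200 + 3008 - 1250 + 1175\right) + 4021\right) = 5115 \left(-267 + 4021\right) = 5115 \cdot 3754 = 19201710$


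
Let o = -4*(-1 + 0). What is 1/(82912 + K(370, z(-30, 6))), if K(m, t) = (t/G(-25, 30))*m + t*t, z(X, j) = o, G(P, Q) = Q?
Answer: 3/248932 ≈ 1.2051e-5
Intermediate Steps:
o = 4 (o = -4*(-1) = 4)
z(X, j) = 4
K(m, t) = t**2 + m*t/30 (K(m, t) = (t/30)*m + t*t = (t*(1/30))*m + t**2 = (t/30)*m + t**2 = m*t/30 + t**2 = t**2 + m*t/30)
1/(82912 + K(370, z(-30, 6))) = 1/(82912 + (1/30)*4*(370 + 30*4)) = 1/(82912 + (1/30)*4*(370 + 120)) = 1/(82912 + (1/30)*4*490) = 1/(82912 + 196/3) = 1/(248932/3) = 3/248932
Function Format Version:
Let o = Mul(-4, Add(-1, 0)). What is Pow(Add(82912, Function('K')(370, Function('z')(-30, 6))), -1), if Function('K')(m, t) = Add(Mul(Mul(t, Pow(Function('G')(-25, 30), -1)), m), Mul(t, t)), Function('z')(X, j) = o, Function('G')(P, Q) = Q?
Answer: Rational(3, 248932) ≈ 1.2051e-5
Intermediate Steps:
o = 4 (o = Mul(-4, -1) = 4)
Function('z')(X, j) = 4
Function('K')(m, t) = Add(Pow(t, 2), Mul(Rational(1, 30), m, t)) (Function('K')(m, t) = Add(Mul(Mul(t, Pow(30, -1)), m), Mul(t, t)) = Add(Mul(Mul(t, Rational(1, 30)), m), Pow(t, 2)) = Add(Mul(Mul(Rational(1, 30), t), m), Pow(t, 2)) = Add(Mul(Rational(1, 30), m, t), Pow(t, 2)) = Add(Pow(t, 2), Mul(Rational(1, 30), m, t)))
Pow(Add(82912, Function('K')(370, Function('z')(-30, 6))), -1) = Pow(Add(82912, Mul(Rational(1, 30), 4, Add(370, Mul(30, 4)))), -1) = Pow(Add(82912, Mul(Rational(1, 30), 4, Add(370, 120))), -1) = Pow(Add(82912, Mul(Rational(1, 30), 4, 490)), -1) = Pow(Add(82912, Rational(196, 3)), -1) = Pow(Rational(248932, 3), -1) = Rational(3, 248932)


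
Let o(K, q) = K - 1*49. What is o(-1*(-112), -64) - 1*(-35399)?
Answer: 35462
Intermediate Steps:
o(K, q) = -49 + K (o(K, q) = K - 49 = -49 + K)
o(-1*(-112), -64) - 1*(-35399) = (-49 - 1*(-112)) - 1*(-35399) = (-49 + 112) + 35399 = 63 + 35399 = 35462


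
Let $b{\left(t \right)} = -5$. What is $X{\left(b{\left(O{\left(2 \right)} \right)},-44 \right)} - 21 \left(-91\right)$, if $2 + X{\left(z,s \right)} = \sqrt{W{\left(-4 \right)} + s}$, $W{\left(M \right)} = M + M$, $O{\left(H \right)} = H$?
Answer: $1909 + 2 i \sqrt{13} \approx 1909.0 + 7.2111 i$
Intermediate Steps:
$W{\left(M \right)} = 2 M$
$X{\left(z,s \right)} = -2 + \sqrt{-8 + s}$ ($X{\left(z,s \right)} = -2 + \sqrt{2 \left(-4\right) + s} = -2 + \sqrt{-8 + s}$)
$X{\left(b{\left(O{\left(2 \right)} \right)},-44 \right)} - 21 \left(-91\right) = \left(-2 + \sqrt{-8 - 44}\right) - 21 \left(-91\right) = \left(-2 + \sqrt{-52}\right) - -1911 = \left(-2 + 2 i \sqrt{13}\right) + 1911 = 1909 + 2 i \sqrt{13}$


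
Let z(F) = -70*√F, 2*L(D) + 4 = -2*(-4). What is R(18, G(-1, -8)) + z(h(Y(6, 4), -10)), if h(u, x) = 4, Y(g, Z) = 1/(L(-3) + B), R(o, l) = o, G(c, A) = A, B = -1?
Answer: -122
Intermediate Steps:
L(D) = 2 (L(D) = -2 + (-2*(-4))/2 = -2 + (½)*8 = -2 + 4 = 2)
Y(g, Z) = 1 (Y(g, Z) = 1/(2 - 1) = 1/1 = 1)
R(18, G(-1, -8)) + z(h(Y(6, 4), -10)) = 18 - 70*√4 = 18 - 70*2 = 18 - 140 = -122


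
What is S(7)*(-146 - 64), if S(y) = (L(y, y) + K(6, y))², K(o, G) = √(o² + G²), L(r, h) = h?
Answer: -28140 - 2940*√85 ≈ -55245.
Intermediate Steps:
K(o, G) = √(G² + o²)
S(y) = (y + √(36 + y²))² (S(y) = (y + √(y² + 6²))² = (y + √(y² + 36))² = (y + √(36 + y²))²)
S(7)*(-146 - 64) = (7 + √(36 + 7²))²*(-146 - 64) = (7 + √(36 + 49))²*(-210) = (7 + √85)²*(-210) = -210*(7 + √85)²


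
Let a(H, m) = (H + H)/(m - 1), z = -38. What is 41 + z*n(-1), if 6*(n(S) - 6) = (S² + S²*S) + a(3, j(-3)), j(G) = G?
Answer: -355/2 ≈ -177.50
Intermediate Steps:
a(H, m) = 2*H/(-1 + m) (a(H, m) = (2*H)/(-1 + m) = 2*H/(-1 + m))
n(S) = 23/4 + S²/6 + S³/6 (n(S) = 6 + ((S² + S²*S) + 2*3/(-1 - 3))/6 = 6 + ((S² + S³) + 2*3/(-4))/6 = 6 + ((S² + S³) + 2*3*(-¼))/6 = 6 + ((S² + S³) - 3/2)/6 = 6 + (-3/2 + S² + S³)/6 = 6 + (-¼ + S²/6 + S³/6) = 23/4 + S²/6 + S³/6)
41 + z*n(-1) = 41 - 38*(23/4 + (⅙)*(-1)² + (⅙)*(-1)³) = 41 - 38*(23/4 + (⅙)*1 + (⅙)*(-1)) = 41 - 38*(23/4 + ⅙ - ⅙) = 41 - 38*23/4 = 41 - 437/2 = -355/2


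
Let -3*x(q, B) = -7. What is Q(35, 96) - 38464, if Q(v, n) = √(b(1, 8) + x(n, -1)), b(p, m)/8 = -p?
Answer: -38464 + I*√51/3 ≈ -38464.0 + 2.3805*I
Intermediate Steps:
b(p, m) = -8*p (b(p, m) = 8*(-p) = -8*p)
x(q, B) = 7/3 (x(q, B) = -⅓*(-7) = 7/3)
Q(v, n) = I*√51/3 (Q(v, n) = √(-8*1 + 7/3) = √(-8 + 7/3) = √(-17/3) = I*√51/3)
Q(35, 96) - 38464 = I*√51/3 - 38464 = -38464 + I*√51/3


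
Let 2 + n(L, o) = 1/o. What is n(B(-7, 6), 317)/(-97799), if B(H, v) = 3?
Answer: 633/31002283 ≈ 2.0418e-5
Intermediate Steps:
n(L, o) = -2 + 1/o
n(B(-7, 6), 317)/(-97799) = (-2 + 1/317)/(-97799) = (-2 + 1/317)*(-1/97799) = -633/317*(-1/97799) = 633/31002283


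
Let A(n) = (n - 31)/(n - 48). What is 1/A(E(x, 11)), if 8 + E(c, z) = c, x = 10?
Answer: 46/29 ≈ 1.5862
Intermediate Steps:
E(c, z) = -8 + c
A(n) = (-31 + n)/(-48 + n)
1/A(E(x, 11)) = 1/((-31 + (-8 + 10))/(-48 + (-8 + 10))) = 1/((-31 + 2)/(-48 + 2)) = 1/(-29/(-46)) = 1/(-1/46*(-29)) = 1/(29/46) = 46/29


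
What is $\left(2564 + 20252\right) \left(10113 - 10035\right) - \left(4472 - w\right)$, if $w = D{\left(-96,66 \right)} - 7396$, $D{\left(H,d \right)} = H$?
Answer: $1767684$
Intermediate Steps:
$w = -7492$ ($w = -96 - 7396 = -7492$)
$\left(2564 + 20252\right) \left(10113 - 10035\right) - \left(4472 - w\right) = \left(2564 + 20252\right) \left(10113 - 10035\right) - \left(4472 - -7492\right) = 22816 \cdot 78 - \left(4472 + 7492\right) = 1779648 - 11964 = 1767684$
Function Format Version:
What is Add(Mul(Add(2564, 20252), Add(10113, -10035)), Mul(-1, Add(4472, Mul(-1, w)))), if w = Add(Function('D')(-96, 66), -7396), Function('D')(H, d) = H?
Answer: 1767684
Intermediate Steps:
w = -7492 (w = Add(-96, -7396) = -7492)
Add(Mul(Add(2564, 20252), Add(10113, -10035)), Mul(-1, Add(4472, Mul(-1, w)))) = Add(Mul(Add(2564, 20252), Add(10113, -10035)), Mul(-1, Add(4472, Mul(-1, -7492)))) = Add(Mul(22816, 78), Mul(-1, Add(4472, 7492))) = Add(1779648, Mul(-1, 11964)) = Add(1779648, -11964) = 1767684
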